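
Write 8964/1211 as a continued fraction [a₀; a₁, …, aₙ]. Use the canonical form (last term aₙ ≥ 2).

8964 = 7×1211 + 487
1211 = 2×487 + 237
487 = 2×237 + 13
237 = 18×13 + 3
13 = 4×3 + 1
3 = 3×1 + 0  (stop)
So 8964/1211 = [7; 2, 2, 18, 4, 3].

[7; 2, 2, 18, 4, 3]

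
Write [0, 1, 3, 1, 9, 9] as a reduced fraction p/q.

Fold from the inside: start with 9/1.
  9 + 1/9 = 82/9
  1 + 9/82 = 91/82
  3 + 82/91 = 355/91
  1 + 91/355 = 446/355
  0 + 355/446 = 355/446

355/446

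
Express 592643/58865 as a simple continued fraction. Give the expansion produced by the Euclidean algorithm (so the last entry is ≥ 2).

592643 = 10×58865 + 3993
58865 = 14×3993 + 2963
3993 = 1×2963 + 1030
2963 = 2×1030 + 903
1030 = 1×903 + 127
903 = 7×127 + 14
127 = 9×14 + 1
14 = 14×1 + 0  (stop)
So 592643/58865 = [10; 14, 1, 2, 1, 7, 9, 14].

[10; 14, 1, 2, 1, 7, 9, 14]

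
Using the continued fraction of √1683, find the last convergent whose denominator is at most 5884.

√1683 = [41; 41, 82, …] (period length 2).
Convergents:
  p_0/q_0 = 41/1
  p_1/q_1 = 1682/41
  p_2/q_2 = 137965/3363
  p_3/q_3 = 5658247/137924
q_2 = 3363 ≤ 5884 < 137924 = q_3, so the answer is 137965/3363.

137965/3363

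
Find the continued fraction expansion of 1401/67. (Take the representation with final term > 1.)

1401 = 20·67 + 61
67 = 1·61 + 6
61 = 10·6 + 1
6 = 6·1 + 0  (stop)
So 1401/67 = [20; 1, 10, 6].

[20; 1, 10, 6]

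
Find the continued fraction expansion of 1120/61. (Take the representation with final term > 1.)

[18; 2, 1, 3, 2, 2]

1120 = 18·61 + 22
61 = 2·22 + 17
22 = 1·17 + 5
17 = 3·5 + 2
5 = 2·2 + 1
2 = 2·1 + 0  (stop)
So 1120/61 = [18; 2, 1, 3, 2, 2].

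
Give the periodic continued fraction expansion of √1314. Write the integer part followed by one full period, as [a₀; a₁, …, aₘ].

[36; 4, 72]

a₀ = ⌊√1314⌋ = 36.
With m₀=0, d₀=1 and mₖ₊₁ = dₖaₖ − mₖ, dₖ₊₁ = (n − mₖ₊₁²)/dₖ, aₖ₊₁ = ⌊(a₀+mₖ₊₁)/dₖ₊₁⌋:
  k=1: m=36, d=18, a=4
  k=2: m=36, d=1, a=72
d=1 and a=2a₀=72 at k=2, so the next step gives (m, d) = (36, 18) again — its k=1 value — and the period has length 2.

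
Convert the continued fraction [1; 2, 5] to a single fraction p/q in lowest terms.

16/11

Fold from the inside: start with 5/1.
  2 + 1/5 = 11/5
  1 + 5/11 = 16/11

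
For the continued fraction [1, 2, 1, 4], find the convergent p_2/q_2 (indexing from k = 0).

Using pₖ = aₖpₖ₋₁ + pₖ₋₂, qₖ = aₖqₖ₋₁ + qₖ₋₂ (with p₋₁=1, p₋₂=0, q₋₁=0, q₋₂=1):
  k=0: a=1, p=1, q=1
  k=1: a=2, p=3, q=2
  k=2: a=1, p=4, q=3

4/3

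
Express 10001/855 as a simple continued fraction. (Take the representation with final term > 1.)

[11; 1, 2, 3, 3, 8, 3]

10001 = 11×855 + 596
855 = 1×596 + 259
596 = 2×259 + 78
259 = 3×78 + 25
78 = 3×25 + 3
25 = 8×3 + 1
3 = 3×1 + 0  (stop)
So 10001/855 = [11; 1, 2, 3, 3, 8, 3].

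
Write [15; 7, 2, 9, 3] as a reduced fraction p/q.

Using pₖ = aₖpₖ₋₁ + pₖ₋₂ and qₖ = aₖqₖ₋₁ + qₖ₋₂:
  k=0: a=15, p=15, q=1
  k=1: a=7, p=106, q=7
  k=2: a=2, p=227, q=15
  k=3: a=9, p=2149, q=142
  k=4: a=3, p=6674, q=441

6674/441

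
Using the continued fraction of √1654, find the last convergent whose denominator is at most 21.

√1654 = [40; 1, 2, 40, 2, 1, 80, …] (period length 6).
Convergents:
  p_0/q_0 = 40/1
  p_1/q_1 = 41/1
  p_2/q_2 = 122/3
  p_3/q_3 = 4921/121
q_2 = 3 ≤ 21 < 121 = q_3, so the answer is 122/3.

122/3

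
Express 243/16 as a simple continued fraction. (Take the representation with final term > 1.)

[15; 5, 3]

243 = 15*16 + 3
16 = 5*3 + 1
3 = 3*1 + 0  (stop)
So 243/16 = [15; 5, 3].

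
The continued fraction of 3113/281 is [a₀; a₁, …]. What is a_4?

3113 = 11·281 + 22   →  a_0 = 11
281 = 12·22 + 17   →  a_1 = 12
22 = 1·17 + 5   →  a_2 = 1
17 = 3·5 + 2   →  a_3 = 3
5 = 2·2 + 1   →  a_4 = 2

2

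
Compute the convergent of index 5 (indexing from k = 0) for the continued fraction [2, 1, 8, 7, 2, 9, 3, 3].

3749/1297

Using pₖ = aₖpₖ₋₁ + pₖ₋₂, qₖ = aₖqₖ₋₁ + qₖ₋₂ (with p₋₁=1, p₋₂=0, q₋₁=0, q₋₂=1):
  k=0: a=2, p=2, q=1
  k=1: a=1, p=3, q=1
  k=2: a=8, p=26, q=9
  k=3: a=7, p=185, q=64
  k=4: a=2, p=396, q=137
  k=5: a=9, p=3749, q=1297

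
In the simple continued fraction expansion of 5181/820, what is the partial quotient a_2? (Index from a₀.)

7

5181 = 6·820 + 261   →  a_0 = 6
820 = 3·261 + 37   →  a_1 = 3
261 = 7·37 + 2   →  a_2 = 7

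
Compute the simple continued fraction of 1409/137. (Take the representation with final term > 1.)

[10; 3, 1, 1, 19]

1409 = 10·137 + 39
137 = 3·39 + 20
39 = 1·20 + 19
20 = 1·19 + 1
19 = 19·1 + 0  (stop)
So 1409/137 = [10; 3, 1, 1, 19].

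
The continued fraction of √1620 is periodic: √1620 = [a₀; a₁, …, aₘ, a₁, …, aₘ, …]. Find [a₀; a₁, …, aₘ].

[40; 4, 80]

a₀ = ⌊√1620⌋ = 40.
With m₀=0, d₀=1 and mₖ₊₁ = dₖaₖ − mₖ, dₖ₊₁ = (n − mₖ₊₁²)/dₖ, aₖ₊₁ = ⌊(a₀+mₖ₊₁)/dₖ₊₁⌋:
  k=1: m=40, d=20, a=4
  k=2: m=40, d=1, a=80
d=1 and a=2a₀=80 at k=2, so the next step gives (m, d) = (40, 20) again — its k=1 value — and the period has length 2.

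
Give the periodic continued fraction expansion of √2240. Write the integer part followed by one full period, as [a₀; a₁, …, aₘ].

a₀ = ⌊√2240⌋ = 47.

[47; 3, 23, 3, 94]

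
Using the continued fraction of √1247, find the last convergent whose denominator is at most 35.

565/16

√1247 = [35; 3, 5, 9, 1, 9, 5, 3, 70, …] (period length 8).
Convergents:
  p_0/q_0 = 35/1
  p_1/q_1 = 106/3
  p_2/q_2 = 565/16
  p_3/q_3 = 5191/147
q_2 = 16 ≤ 35 < 147 = q_3, so the answer is 565/16.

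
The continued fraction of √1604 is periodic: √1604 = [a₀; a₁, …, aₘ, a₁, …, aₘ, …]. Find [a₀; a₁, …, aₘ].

a₀ = ⌊√1604⌋ = 40.
With m₀=0, d₀=1 and mₖ₊₁ = dₖaₖ − mₖ, dₖ₊₁ = (n − mₖ₊₁²)/dₖ, aₖ₊₁ = ⌊(a₀+mₖ₊₁)/dₖ₊₁⌋:
  k=1: m=40, d=4, a=20
  k=2: m=40, d=1, a=80
d=1 and a=2a₀=80 at k=2, so the next step gives (m, d) = (40, 4) again — its k=1 value — and the period has length 2.

[40; 20, 80]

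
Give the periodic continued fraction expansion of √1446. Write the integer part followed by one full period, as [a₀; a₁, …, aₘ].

a₀ = ⌊√1446⌋ = 38.
With m₀=0, d₀=1 and mₖ₊₁ = dₖaₖ − mₖ, dₖ₊₁ = (n − mₖ₊₁²)/dₖ, aₖ₊₁ = ⌊(a₀+mₖ₊₁)/dₖ₊₁⌋:
  k=1: m=38, d=2, a=38
  k=2: m=38, d=1, a=76
d=1 and a=2a₀=76 at k=2, so the next step gives (m, d) = (38, 2) again — its k=1 value — and the period has length 2.

[38; 38, 76]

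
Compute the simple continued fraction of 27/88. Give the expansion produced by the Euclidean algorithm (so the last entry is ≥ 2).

[0; 3, 3, 1, 6]

27 = 0*88 + 27
88 = 3*27 + 7
27 = 3*7 + 6
7 = 1*6 + 1
6 = 6*1 + 0  (stop)
So 27/88 = [0; 3, 3, 1, 6].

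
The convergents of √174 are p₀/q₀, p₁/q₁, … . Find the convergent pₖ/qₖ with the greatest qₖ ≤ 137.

1451/110

√174 = [13; 5, 4, 5, 26, …] (period length 4).
Convergents:
  p_0/q_0 = 13/1
  p_1/q_1 = 66/5
  p_2/q_2 = 277/21
  p_3/q_3 = 1451/110
  p_4/q_4 = 38003/2881
q_3 = 110 ≤ 137 < 2881 = q_4, so the answer is 1451/110.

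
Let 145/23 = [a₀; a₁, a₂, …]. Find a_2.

3

145 = 6·23 + 7   →  a_0 = 6
23 = 3·7 + 2   →  a_1 = 3
7 = 3·2 + 1   →  a_2 = 3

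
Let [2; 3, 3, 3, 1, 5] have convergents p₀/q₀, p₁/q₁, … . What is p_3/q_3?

Using pₖ = aₖpₖ₋₁ + pₖ₋₂, qₖ = aₖqₖ₋₁ + qₖ₋₂ (with p₋₁=1, p₋₂=0, q₋₁=0, q₋₂=1):
  k=0: a=2, p=2, q=1
  k=1: a=3, p=7, q=3
  k=2: a=3, p=23, q=10
  k=3: a=3, p=76, q=33

76/33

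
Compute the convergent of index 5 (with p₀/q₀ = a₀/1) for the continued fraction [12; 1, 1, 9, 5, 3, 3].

Using pₖ = aₖpₖ₋₁ + pₖ₋₂, qₖ = aₖqₖ₋₁ + qₖ₋₂ (with p₋₁=1, p₋₂=0, q₋₁=0, q₋₂=1):
  k=0: a=12, p=12, q=1
  k=1: a=1, p=13, q=1
  k=2: a=1, p=25, q=2
  k=3: a=9, p=238, q=19
  k=4: a=5, p=1215, q=97
  k=5: a=3, p=3883, q=310

3883/310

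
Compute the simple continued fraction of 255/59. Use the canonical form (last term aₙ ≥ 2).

[4; 3, 9, 2]

255 = 4*59 + 19
59 = 3*19 + 2
19 = 9*2 + 1
2 = 2*1 + 0  (stop)
So 255/59 = [4; 3, 9, 2].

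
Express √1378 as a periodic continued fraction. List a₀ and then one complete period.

a₀ = ⌊√1378⌋ = 37.
With m₀=0, d₀=1 and mₖ₊₁ = dₖaₖ − mₖ, dₖ₊₁ = (n − mₖ₊₁²)/dₖ, aₖ₊₁ = ⌊(a₀+mₖ₊₁)/dₖ₊₁⌋:
  k=1: m=37, d=9, a=8
  k=2: m=35, d=17, a=4
  k=3: m=33, d=17, a=4
  k=4: m=35, d=9, a=8
  k=5: m=37, d=1, a=74
d=1 and a=2a₀=74 at k=5, so the next step gives (m, d) = (37, 9) again — its k=1 value — and the period has length 5.

[37; 8, 4, 4, 8, 74]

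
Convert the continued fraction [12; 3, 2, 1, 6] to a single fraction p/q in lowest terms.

Fold from the inside: start with 6/1.
  1 + 1/6 = 7/6
  2 + 6/7 = 20/7
  3 + 7/20 = 67/20
  12 + 20/67 = 824/67

824/67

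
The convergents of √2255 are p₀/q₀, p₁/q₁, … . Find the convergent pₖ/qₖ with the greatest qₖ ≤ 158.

√2255 = [47; 2, 18, 2, 94, …] (period length 4).
Convergents:
  p_0/q_0 = 47/1
  p_1/q_1 = 95/2
  p_2/q_2 = 1757/37
  p_3/q_3 = 3609/76
  p_4/q_4 = 341003/7181
q_3 = 76 ≤ 158 < 7181 = q_4, so the answer is 3609/76.

3609/76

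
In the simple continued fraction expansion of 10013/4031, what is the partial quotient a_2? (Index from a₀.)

10013 = 2·4031 + 1951   →  a_0 = 2
4031 = 2·1951 + 129   →  a_1 = 2
1951 = 15·129 + 16   →  a_2 = 15

15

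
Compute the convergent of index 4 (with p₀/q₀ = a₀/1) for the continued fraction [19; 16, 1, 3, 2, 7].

Using pₖ = aₖpₖ₋₁ + pₖ₋₂, qₖ = aₖqₖ₋₁ + qₖ₋₂ (with p₋₁=1, p₋₂=0, q₋₁=0, q₋₂=1):
  k=0: a=19, p=19, q=1
  k=1: a=16, p=305, q=16
  k=2: a=1, p=324, q=17
  k=3: a=3, p=1277, q=67
  k=4: a=2, p=2878, q=151

2878/151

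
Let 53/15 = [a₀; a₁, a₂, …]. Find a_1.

1

53 = 3·15 + 8   →  a_0 = 3
15 = 1·8 + 7   →  a_1 = 1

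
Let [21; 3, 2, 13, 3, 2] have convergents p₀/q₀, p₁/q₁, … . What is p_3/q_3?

2001/94

Using pₖ = aₖpₖ₋₁ + pₖ₋₂, qₖ = aₖqₖ₋₁ + qₖ₋₂ (with p₋₁=1, p₋₂=0, q₋₁=0, q₋₂=1):
  k=0: a=21, p=21, q=1
  k=1: a=3, p=64, q=3
  k=2: a=2, p=149, q=7
  k=3: a=13, p=2001, q=94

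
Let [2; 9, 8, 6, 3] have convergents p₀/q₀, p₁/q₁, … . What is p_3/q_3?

Using pₖ = aₖpₖ₋₁ + pₖ₋₂, qₖ = aₖqₖ₋₁ + qₖ₋₂ (with p₋₁=1, p₋₂=0, q₋₁=0, q₋₂=1):
  k=0: a=2, p=2, q=1
  k=1: a=9, p=19, q=9
  k=2: a=8, p=154, q=73
  k=3: a=6, p=943, q=447

943/447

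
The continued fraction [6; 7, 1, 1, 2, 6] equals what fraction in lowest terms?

Using pₖ = aₖpₖ₋₁ + pₖ₋₂ and qₖ = aₖqₖ₋₁ + qₖ₋₂:
  k=0: a=6, p=6, q=1
  k=1: a=7, p=43, q=7
  k=2: a=1, p=49, q=8
  k=3: a=1, p=92, q=15
  k=4: a=2, p=233, q=38
  k=5: a=6, p=1490, q=243

1490/243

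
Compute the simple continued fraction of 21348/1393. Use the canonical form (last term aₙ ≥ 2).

[15; 3, 13, 3, 11]

21348 = 15×1393 + 453
1393 = 3×453 + 34
453 = 13×34 + 11
34 = 3×11 + 1
11 = 11×1 + 0  (stop)
So 21348/1393 = [15; 3, 13, 3, 11].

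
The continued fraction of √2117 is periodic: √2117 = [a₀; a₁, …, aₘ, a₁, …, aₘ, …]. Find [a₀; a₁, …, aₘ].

a₀ = ⌊√2117⌋ = 46.
With m₀=0, d₀=1 and mₖ₊₁ = dₖaₖ − mₖ, dₖ₊₁ = (n − mₖ₊₁²)/dₖ, aₖ₊₁ = ⌊(a₀+mₖ₊₁)/dₖ₊₁⌋:
  k=1: m=46, d=1, a=92
d=1 and a=2a₀=92 at k=1, so the next step gives (m, d) = (46, 1) again — its k=1 value — and the period has length 1.

[46; 92]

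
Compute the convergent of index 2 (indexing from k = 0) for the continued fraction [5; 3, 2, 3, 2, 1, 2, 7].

Using pₖ = aₖpₖ₋₁ + pₖ₋₂, qₖ = aₖqₖ₋₁ + qₖ₋₂ (with p₋₁=1, p₋₂=0, q₋₁=0, q₋₂=1):
  k=0: a=5, p=5, q=1
  k=1: a=3, p=16, q=3
  k=2: a=2, p=37, q=7

37/7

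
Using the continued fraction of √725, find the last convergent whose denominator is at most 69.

727/27

√725 = [26; 1, 12, 2, 12, 1, 52, …] (period length 6).
Convergents:
  p_0/q_0 = 26/1
  p_1/q_1 = 27/1
  p_2/q_2 = 350/13
  p_3/q_3 = 727/27
  p_4/q_4 = 9074/337
q_3 = 27 ≤ 69 < 337 = q_4, so the answer is 727/27.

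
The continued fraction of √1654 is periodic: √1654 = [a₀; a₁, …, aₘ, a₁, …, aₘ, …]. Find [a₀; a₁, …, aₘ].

[40; 1, 2, 40, 2, 1, 80]

a₀ = ⌊√1654⌋ = 40.
With m₀=0, d₀=1 and mₖ₊₁ = dₖaₖ − mₖ, dₖ₊₁ = (n − mₖ₊₁²)/dₖ, aₖ₊₁ = ⌊(a₀+mₖ₊₁)/dₖ₊₁⌋:
  k=1: m=40, d=54, a=1
  k=2: m=14, d=27, a=2
  k=3: m=40, d=2, a=40
  k=4: m=40, d=27, a=2
  k=5: m=14, d=54, a=1
  k=6: m=40, d=1, a=80
d=1 and a=2a₀=80 at k=6, so the next step gives (m, d) = (40, 54) again — its k=1 value — and the period has length 6.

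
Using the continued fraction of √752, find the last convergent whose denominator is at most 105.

√752 = [27; 2, 2, 1, 2, 1, 2, 2, 54, …] (period length 8).
Convergents:
  p_0/q_0 = 27/1
  p_1/q_1 = 55/2
  p_2/q_2 = 137/5
  p_3/q_3 = 192/7
  p_4/q_4 = 521/19
  p_5/q_5 = 713/26
  p_6/q_6 = 1947/71
  p_7/q_7 = 4607/168
q_6 = 71 ≤ 105 < 168 = q_7, so the answer is 1947/71.

1947/71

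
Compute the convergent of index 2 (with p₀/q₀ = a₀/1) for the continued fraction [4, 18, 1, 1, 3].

77/19

Using pₖ = aₖpₖ₋₁ + pₖ₋₂, qₖ = aₖqₖ₋₁ + qₖ₋₂ (with p₋₁=1, p₋₂=0, q₋₁=0, q₋₂=1):
  k=0: a=4, p=4, q=1
  k=1: a=18, p=73, q=18
  k=2: a=1, p=77, q=19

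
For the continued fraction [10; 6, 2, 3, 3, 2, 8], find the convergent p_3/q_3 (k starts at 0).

Using pₖ = aₖpₖ₋₁ + pₖ₋₂, qₖ = aₖqₖ₋₁ + qₖ₋₂ (with p₋₁=1, p₋₂=0, q₋₁=0, q₋₂=1):
  k=0: a=10, p=10, q=1
  k=1: a=6, p=61, q=6
  k=2: a=2, p=132, q=13
  k=3: a=3, p=457, q=45

457/45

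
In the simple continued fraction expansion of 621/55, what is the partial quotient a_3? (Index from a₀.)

621 = 11·55 + 16   →  a_0 = 11
55 = 3·16 + 7   →  a_1 = 3
16 = 2·7 + 2   →  a_2 = 2
7 = 3·2 + 1   →  a_3 = 3

3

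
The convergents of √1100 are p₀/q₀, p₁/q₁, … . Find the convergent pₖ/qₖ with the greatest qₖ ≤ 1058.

13167/397

√1100 = [33; 6, 66, …] (period length 2).
Convergents:
  p_0/q_0 = 33/1
  p_1/q_1 = 199/6
  p_2/q_2 = 13167/397
  p_3/q_3 = 79201/2388
q_2 = 397 ≤ 1058 < 2388 = q_3, so the answer is 13167/397.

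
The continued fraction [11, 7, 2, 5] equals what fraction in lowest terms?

913/82

Fold from the inside: start with 5/1.
  2 + 1/5 = 11/5
  7 + 5/11 = 82/11
  11 + 11/82 = 913/82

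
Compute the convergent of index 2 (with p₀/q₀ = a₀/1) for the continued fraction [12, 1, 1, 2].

25/2

Using pₖ = aₖpₖ₋₁ + pₖ₋₂, qₖ = aₖqₖ₋₁ + qₖ₋₂ (with p₋₁=1, p₋₂=0, q₋₁=0, q₋₂=1):
  k=0: a=12, p=12, q=1
  k=1: a=1, p=13, q=1
  k=2: a=1, p=25, q=2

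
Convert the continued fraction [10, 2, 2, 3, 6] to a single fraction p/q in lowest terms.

Fold from the inside: start with 6/1.
  3 + 1/6 = 19/6
  2 + 6/19 = 44/19
  2 + 19/44 = 107/44
  10 + 44/107 = 1114/107

1114/107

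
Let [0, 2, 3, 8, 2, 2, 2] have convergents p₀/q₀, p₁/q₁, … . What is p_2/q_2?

3/7

Using pₖ = aₖpₖ₋₁ + pₖ₋₂, qₖ = aₖqₖ₋₁ + qₖ₋₂ (with p₋₁=1, p₋₂=0, q₋₁=0, q₋₂=1):
  k=0: a=0, p=0, q=1
  k=1: a=2, p=1, q=2
  k=2: a=3, p=3, q=7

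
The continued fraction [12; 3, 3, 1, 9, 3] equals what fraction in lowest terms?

Using pₖ = aₖpₖ₋₁ + pₖ₋₂ and qₖ = aₖqₖ₋₁ + qₖ₋₂:
  k=0: a=12, p=12, q=1
  k=1: a=3, p=37, q=3
  k=2: a=3, p=123, q=10
  k=3: a=1, p=160, q=13
  k=4: a=9, p=1563, q=127
  k=5: a=3, p=4849, q=394

4849/394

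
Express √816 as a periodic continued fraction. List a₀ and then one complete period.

[28; 1, 1, 3, 3, 3, 1, 1, 56]

a₀ = ⌊√816⌋ = 28.
With m₀=0, d₀=1 and mₖ₊₁ = dₖaₖ − mₖ, dₖ₊₁ = (n − mₖ₊₁²)/dₖ, aₖ₊₁ = ⌊(a₀+mₖ₊₁)/dₖ₊₁⌋:
  k=1: m=28, d=32, a=1
  k=2: m=4, d=25, a=1
  k=3: m=21, d=15, a=3
  k=4: m=24, d=16, a=3
  k=5: m=24, d=15, a=3
  k=6: m=21, d=25, a=1
  k=7: m=4, d=32, a=1
  k=8: m=28, d=1, a=56
d=1 and a=2a₀=56 at k=8, so the next step gives (m, d) = (28, 32) again — its k=1 value — and the period has length 8.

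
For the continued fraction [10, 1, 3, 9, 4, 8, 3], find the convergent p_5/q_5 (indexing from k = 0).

13478/1253

Using pₖ = aₖpₖ₋₁ + pₖ₋₂, qₖ = aₖqₖ₋₁ + qₖ₋₂ (with p₋₁=1, p₋₂=0, q₋₁=0, q₋₂=1):
  k=0: a=10, p=10, q=1
  k=1: a=1, p=11, q=1
  k=2: a=3, p=43, q=4
  k=3: a=9, p=398, q=37
  k=4: a=4, p=1635, q=152
  k=5: a=8, p=13478, q=1253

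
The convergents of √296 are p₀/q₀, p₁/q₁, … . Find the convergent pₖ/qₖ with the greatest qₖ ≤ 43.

671/39

√296 = [17; 4, 1, 7, 1, 4, 34, …] (period length 6).
Convergents:
  p_0/q_0 = 17/1
  p_1/q_1 = 69/4
  p_2/q_2 = 86/5
  p_3/q_3 = 671/39
  p_4/q_4 = 757/44
q_3 = 39 ≤ 43 < 44 = q_4, so the answer is 671/39.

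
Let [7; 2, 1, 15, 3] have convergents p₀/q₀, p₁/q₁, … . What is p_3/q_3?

345/47

Using pₖ = aₖpₖ₋₁ + pₖ₋₂, qₖ = aₖqₖ₋₁ + qₖ₋₂ (with p₋₁=1, p₋₂=0, q₋₁=0, q₋₂=1):
  k=0: a=7, p=7, q=1
  k=1: a=2, p=15, q=2
  k=2: a=1, p=22, q=3
  k=3: a=15, p=345, q=47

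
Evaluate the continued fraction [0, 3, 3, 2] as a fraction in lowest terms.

Using pₖ = aₖpₖ₋₁ + pₖ₋₂ and qₖ = aₖqₖ₋₁ + qₖ₋₂:
  k=0: a=0, p=0, q=1
  k=1: a=3, p=1, q=3
  k=2: a=3, p=3, q=10
  k=3: a=2, p=7, q=23

7/23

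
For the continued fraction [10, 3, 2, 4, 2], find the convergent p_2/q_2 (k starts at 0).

Using pₖ = aₖpₖ₋₁ + pₖ₋₂, qₖ = aₖqₖ₋₁ + qₖ₋₂ (with p₋₁=1, p₋₂=0, q₋₁=0, q₋₂=1):
  k=0: a=10, p=10, q=1
  k=1: a=3, p=31, q=3
  k=2: a=2, p=72, q=7

72/7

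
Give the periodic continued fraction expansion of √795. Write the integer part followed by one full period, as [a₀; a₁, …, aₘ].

a₀ = ⌊√795⌋ = 28.
With m₀=0, d₀=1 and mₖ₊₁ = dₖaₖ − mₖ, dₖ₊₁ = (n − mₖ₊₁²)/dₖ, aₖ₊₁ = ⌊(a₀+mₖ₊₁)/dₖ₊₁⌋:
  k=1: m=28, d=11, a=5
  k=2: m=27, d=6, a=9
  k=3: m=27, d=11, a=5
  k=4: m=28, d=1, a=56
d=1 and a=2a₀=56 at k=4, so the next step gives (m, d) = (28, 11) again — its k=1 value — and the period has length 4.

[28; 5, 9, 5, 56]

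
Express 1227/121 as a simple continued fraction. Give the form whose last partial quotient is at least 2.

[10; 7, 8, 2]

1227 = 10·121 + 17
121 = 7·17 + 2
17 = 8·2 + 1
2 = 2·1 + 0  (stop)
So 1227/121 = [10; 7, 8, 2].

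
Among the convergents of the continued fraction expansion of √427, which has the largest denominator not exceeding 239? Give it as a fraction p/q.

2583/125

√427 = [20; 1, 1, 1, 40, …] (period length 4).
Convergents:
  p_0/q_0 = 20/1
  p_1/q_1 = 21/1
  p_2/q_2 = 41/2
  p_3/q_3 = 62/3
  p_4/q_4 = 2521/122
  p_5/q_5 = 2583/125
  p_6/q_6 = 5104/247
q_5 = 125 ≤ 239 < 247 = q_6, so the answer is 2583/125.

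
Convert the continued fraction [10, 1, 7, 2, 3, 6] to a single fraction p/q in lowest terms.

Fold from the inside: start with 6/1.
  3 + 1/6 = 19/6
  2 + 6/19 = 44/19
  7 + 19/44 = 327/44
  1 + 44/327 = 371/327
  10 + 327/371 = 4037/371

4037/371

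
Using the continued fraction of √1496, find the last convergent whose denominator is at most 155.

3365/87

√1496 = [38; 1, 2, 9, 2, 1, 76, …] (period length 6).
Convergents:
  p_0/q_0 = 38/1
  p_1/q_1 = 39/1
  p_2/q_2 = 116/3
  p_3/q_3 = 1083/28
  p_4/q_4 = 2282/59
  p_5/q_5 = 3365/87
  p_6/q_6 = 258022/6671
q_5 = 87 ≤ 155 < 6671 = q_6, so the answer is 3365/87.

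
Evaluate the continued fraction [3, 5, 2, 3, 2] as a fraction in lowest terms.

Fold from the inside: start with 2/1.
  3 + 1/2 = 7/2
  2 + 2/7 = 16/7
  5 + 7/16 = 87/16
  3 + 16/87 = 277/87

277/87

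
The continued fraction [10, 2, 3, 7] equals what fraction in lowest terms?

532/51

Using pₖ = aₖpₖ₋₁ + pₖ₋₂ and qₖ = aₖqₖ₋₁ + qₖ₋₂:
  k=0: a=10, p=10, q=1
  k=1: a=2, p=21, q=2
  k=2: a=3, p=73, q=7
  k=3: a=7, p=532, q=51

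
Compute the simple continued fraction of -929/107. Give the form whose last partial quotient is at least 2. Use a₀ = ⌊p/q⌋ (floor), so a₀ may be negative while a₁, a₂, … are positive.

[-9; 3, 6, 1, 4]

-929 = -9×107 + 34
107 = 3×34 + 5
34 = 6×5 + 4
5 = 1×4 + 1
4 = 4×1 + 0  (stop)
So -929/107 = [-9; 3, 6, 1, 4].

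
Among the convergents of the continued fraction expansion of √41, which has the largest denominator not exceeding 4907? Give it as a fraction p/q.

√41 = [6; 2, 2, 12, …] (period length 3).
Convergents:
  p_0/q_0 = 6/1
  p_1/q_1 = 13/2
  p_2/q_2 = 32/5
  p_3/q_3 = 397/62
  p_4/q_4 = 826/129
  p_5/q_5 = 2049/320
  p_6/q_6 = 25414/3969
  p_7/q_7 = 52877/8258
q_6 = 3969 ≤ 4907 < 8258 = q_7, so the answer is 25414/3969.

25414/3969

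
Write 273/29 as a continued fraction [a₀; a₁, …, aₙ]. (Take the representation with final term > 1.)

273 = 9*29 + 12
29 = 2*12 + 5
12 = 2*5 + 2
5 = 2*2 + 1
2 = 2*1 + 0  (stop)
So 273/29 = [9; 2, 2, 2, 2].

[9; 2, 2, 2, 2]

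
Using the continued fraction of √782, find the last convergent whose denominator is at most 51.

783/28

√782 = [27; 1, 26, 1, 54, …] (period length 4).
Convergents:
  p_0/q_0 = 27/1
  p_1/q_1 = 28/1
  p_2/q_2 = 755/27
  p_3/q_3 = 783/28
  p_4/q_4 = 43037/1539
q_3 = 28 ≤ 51 < 1539 = q_4, so the answer is 783/28.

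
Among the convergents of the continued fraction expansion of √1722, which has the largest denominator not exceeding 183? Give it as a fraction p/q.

√1722 = [41; 2, 82, …] (period length 2).
Convergents:
  p_0/q_0 = 41/1
  p_1/q_1 = 83/2
  p_2/q_2 = 6847/165
  p_3/q_3 = 13777/332
q_2 = 165 ≤ 183 < 332 = q_3, so the answer is 6847/165.

6847/165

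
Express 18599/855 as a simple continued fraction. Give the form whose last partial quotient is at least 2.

[21; 1, 3, 19, 5, 2]

18599 = 21*855 + 644
855 = 1*644 + 211
644 = 3*211 + 11
211 = 19*11 + 2
11 = 5*2 + 1
2 = 2*1 + 0  (stop)
So 18599/855 = [21; 1, 3, 19, 5, 2].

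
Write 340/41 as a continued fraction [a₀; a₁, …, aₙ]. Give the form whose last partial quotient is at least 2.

340 = 8·41 + 12
41 = 3·12 + 5
12 = 2·5 + 2
5 = 2·2 + 1
2 = 2·1 + 0  (stop)
So 340/41 = [8; 3, 2, 2, 2].

[8; 3, 2, 2, 2]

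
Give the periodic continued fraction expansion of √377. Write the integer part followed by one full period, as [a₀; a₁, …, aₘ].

[19; 2, 2, 2, 38]

a₀ = ⌊√377⌋ = 19.
With m₀=0, d₀=1 and mₖ₊₁ = dₖaₖ − mₖ, dₖ₊₁ = (n − mₖ₊₁²)/dₖ, aₖ₊₁ = ⌊(a₀+mₖ₊₁)/dₖ₊₁⌋:
  k=1: m=19, d=16, a=2
  k=2: m=13, d=13, a=2
  k=3: m=13, d=16, a=2
  k=4: m=19, d=1, a=38
d=1 and a=2a₀=38 at k=4, so the next step gives (m, d) = (19, 16) again — its k=1 value — and the period has length 4.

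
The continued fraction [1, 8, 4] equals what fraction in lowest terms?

Fold from the inside: start with 4/1.
  8 + 1/4 = 33/4
  1 + 4/33 = 37/33

37/33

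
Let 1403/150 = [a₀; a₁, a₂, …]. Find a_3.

4

1403 = 9·150 + 53   →  a_0 = 9
150 = 2·53 + 44   →  a_1 = 2
53 = 1·44 + 9   →  a_2 = 1
44 = 4·9 + 8   →  a_3 = 4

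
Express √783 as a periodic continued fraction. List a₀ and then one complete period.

[27; 1, 54]

a₀ = ⌊√783⌋ = 27.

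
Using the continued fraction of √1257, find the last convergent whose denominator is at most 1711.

√1257 = [35; 2, 4, 1, 22, 1, 4, 2, 70, …] (period length 8).
Convergents:
  p_0/q_0 = 35/1
  p_1/q_1 = 71/2
  p_2/q_2 = 319/9
  p_3/q_3 = 390/11
  p_4/q_4 = 8899/251
  p_5/q_5 = 9289/262
  p_6/q_6 = 46055/1299
  p_7/q_7 = 101399/2860
q_6 = 1299 ≤ 1711 < 2860 = q_7, so the answer is 46055/1299.

46055/1299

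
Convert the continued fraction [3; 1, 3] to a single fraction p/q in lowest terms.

Using pₖ = aₖpₖ₋₁ + pₖ₋₂ and qₖ = aₖqₖ₋₁ + qₖ₋₂:
  k=0: a=3, p=3, q=1
  k=1: a=1, p=4, q=1
  k=2: a=3, p=15, q=4

15/4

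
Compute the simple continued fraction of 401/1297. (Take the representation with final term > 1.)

[0; 3, 4, 3, 1, 3, 6]

401 = 0*1297 + 401
1297 = 3*401 + 94
401 = 4*94 + 25
94 = 3*25 + 19
25 = 1*19 + 6
19 = 3*6 + 1
6 = 6*1 + 0  (stop)
So 401/1297 = [0; 3, 4, 3, 1, 3, 6].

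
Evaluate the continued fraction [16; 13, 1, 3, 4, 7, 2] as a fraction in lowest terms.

Fold from the inside: start with 2/1.
  7 + 1/2 = 15/2
  4 + 2/15 = 62/15
  3 + 15/62 = 201/62
  1 + 62/201 = 263/201
  13 + 201/263 = 3620/263
  16 + 263/3620 = 58183/3620

58183/3620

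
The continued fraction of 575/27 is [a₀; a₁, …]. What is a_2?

2

575 = 21·27 + 8   →  a_0 = 21
27 = 3·8 + 3   →  a_1 = 3
8 = 2·3 + 2   →  a_2 = 2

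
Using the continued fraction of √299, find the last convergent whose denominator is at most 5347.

√299 = [17; 3, 2, 3, 34, …] (period length 4).
Convergents:
  p_0/q_0 = 17/1
  p_1/q_1 = 52/3
  p_2/q_2 = 121/7
  p_3/q_3 = 415/24
  p_4/q_4 = 14231/823
  p_5/q_5 = 43108/2493
  p_6/q_6 = 100447/5809
q_5 = 2493 ≤ 5347 < 5809 = q_6, so the answer is 43108/2493.

43108/2493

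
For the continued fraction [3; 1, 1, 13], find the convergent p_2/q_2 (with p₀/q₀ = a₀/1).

7/2

Using pₖ = aₖpₖ₋₁ + pₖ₋₂, qₖ = aₖqₖ₋₁ + qₖ₋₂ (with p₋₁=1, p₋₂=0, q₋₁=0, q₋₂=1):
  k=0: a=3, p=3, q=1
  k=1: a=1, p=4, q=1
  k=2: a=1, p=7, q=2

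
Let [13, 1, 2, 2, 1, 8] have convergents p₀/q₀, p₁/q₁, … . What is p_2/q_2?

Using pₖ = aₖpₖ₋₁ + pₖ₋₂, qₖ = aₖqₖ₋₁ + qₖ₋₂ (with p₋₁=1, p₋₂=0, q₋₁=0, q₋₂=1):
  k=0: a=13, p=13, q=1
  k=1: a=1, p=14, q=1
  k=2: a=2, p=41, q=3

41/3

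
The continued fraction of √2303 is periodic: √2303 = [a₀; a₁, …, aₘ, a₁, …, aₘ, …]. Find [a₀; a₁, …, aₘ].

[47; 1, 94]

a₀ = ⌊√2303⌋ = 47.
With m₀=0, d₀=1 and mₖ₊₁ = dₖaₖ − mₖ, dₖ₊₁ = (n − mₖ₊₁²)/dₖ, aₖ₊₁ = ⌊(a₀+mₖ₊₁)/dₖ₊₁⌋:
  k=1: m=47, d=94, a=1
  k=2: m=47, d=1, a=94
d=1 and a=2a₀=94 at k=2, so the next step gives (m, d) = (47, 94) again — its k=1 value — and the period has length 2.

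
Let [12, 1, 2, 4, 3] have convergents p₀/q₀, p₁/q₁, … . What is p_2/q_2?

38/3

Using pₖ = aₖpₖ₋₁ + pₖ₋₂, qₖ = aₖqₖ₋₁ + qₖ₋₂ (with p₋₁=1, p₋₂=0, q₋₁=0, q₋₂=1):
  k=0: a=12, p=12, q=1
  k=1: a=1, p=13, q=1
  k=2: a=2, p=38, q=3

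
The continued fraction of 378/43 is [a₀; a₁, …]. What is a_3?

1

378 = 8·43 + 34   →  a_0 = 8
43 = 1·34 + 9   →  a_1 = 1
34 = 3·9 + 7   →  a_2 = 3
9 = 1·7 + 2   →  a_3 = 1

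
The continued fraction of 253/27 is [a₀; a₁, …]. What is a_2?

1

253 = 9·27 + 10   →  a_0 = 9
27 = 2·10 + 7   →  a_1 = 2
10 = 1·7 + 3   →  a_2 = 1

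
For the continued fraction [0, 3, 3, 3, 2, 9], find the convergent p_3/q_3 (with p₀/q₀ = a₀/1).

10/33

Using pₖ = aₖpₖ₋₁ + pₖ₋₂, qₖ = aₖqₖ₋₁ + qₖ₋₂ (with p₋₁=1, p₋₂=0, q₋₁=0, q₋₂=1):
  k=0: a=0, p=0, q=1
  k=1: a=3, p=1, q=3
  k=2: a=3, p=3, q=10
  k=3: a=3, p=10, q=33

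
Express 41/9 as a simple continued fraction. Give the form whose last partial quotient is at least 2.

[4; 1, 1, 4]

41 = 4*9 + 5
9 = 1*5 + 4
5 = 1*4 + 1
4 = 4*1 + 0  (stop)
So 41/9 = [4; 1, 1, 4].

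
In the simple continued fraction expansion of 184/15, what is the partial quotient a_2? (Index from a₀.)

1

184 = 12·15 + 4   →  a_0 = 12
15 = 3·4 + 3   →  a_1 = 3
4 = 1·3 + 1   →  a_2 = 1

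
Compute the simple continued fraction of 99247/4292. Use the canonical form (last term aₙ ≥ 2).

[23; 8, 12, 14, 1, 2]

99247 = 23×4292 + 531
4292 = 8×531 + 44
531 = 12×44 + 3
44 = 14×3 + 2
3 = 1×2 + 1
2 = 2×1 + 0  (stop)
So 99247/4292 = [23; 8, 12, 14, 1, 2].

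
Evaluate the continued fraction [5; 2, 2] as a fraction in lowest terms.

Using pₖ = aₖpₖ₋₁ + pₖ₋₂ and qₖ = aₖqₖ₋₁ + qₖ₋₂:
  k=0: a=5, p=5, q=1
  k=1: a=2, p=11, q=2
  k=2: a=2, p=27, q=5

27/5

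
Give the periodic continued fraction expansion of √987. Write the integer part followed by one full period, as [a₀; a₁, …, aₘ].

[31; 2, 2, 2, 62]

a₀ = ⌊√987⌋ = 31.
With m₀=0, d₀=1 and mₖ₊₁ = dₖaₖ − mₖ, dₖ₊₁ = (n − mₖ₊₁²)/dₖ, aₖ₊₁ = ⌊(a₀+mₖ₊₁)/dₖ₊₁⌋:
  k=1: m=31, d=26, a=2
  k=2: m=21, d=21, a=2
  k=3: m=21, d=26, a=2
  k=4: m=31, d=1, a=62
d=1 and a=2a₀=62 at k=4, so the next step gives (m, d) = (31, 26) again — its k=1 value — and the period has length 4.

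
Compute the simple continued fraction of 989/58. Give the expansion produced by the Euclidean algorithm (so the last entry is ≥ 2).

[17; 19, 3]

989 = 17×58 + 3
58 = 19×3 + 1
3 = 3×1 + 0  (stop)
So 989/58 = [17; 19, 3].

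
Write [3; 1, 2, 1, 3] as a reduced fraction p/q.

56/15

Fold from the inside: start with 3/1.
  1 + 1/3 = 4/3
  2 + 3/4 = 11/4
  1 + 4/11 = 15/11
  3 + 11/15 = 56/15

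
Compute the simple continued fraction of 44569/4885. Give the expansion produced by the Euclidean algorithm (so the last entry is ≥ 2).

44569 = 9*4885 + 604
4885 = 8*604 + 53
604 = 11*53 + 21
53 = 2*21 + 11
21 = 1*11 + 10
11 = 1*10 + 1
10 = 10*1 + 0  (stop)
So 44569/4885 = [9; 8, 11, 2, 1, 1, 10].

[9; 8, 11, 2, 1, 1, 10]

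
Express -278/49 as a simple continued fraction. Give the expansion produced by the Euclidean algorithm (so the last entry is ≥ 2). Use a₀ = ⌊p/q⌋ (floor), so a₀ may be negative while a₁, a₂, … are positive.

-278 = -6*49 + 16
49 = 3*16 + 1
16 = 16*1 + 0  (stop)
So -278/49 = [-6; 3, 16].

[-6; 3, 16]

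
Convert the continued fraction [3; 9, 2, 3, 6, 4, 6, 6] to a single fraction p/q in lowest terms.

206091/66352

Fold from the inside: start with 6/1.
  6 + 1/6 = 37/6
  4 + 6/37 = 154/37
  6 + 37/154 = 961/154
  3 + 154/961 = 3037/961
  2 + 961/3037 = 7035/3037
  9 + 3037/7035 = 66352/7035
  3 + 7035/66352 = 206091/66352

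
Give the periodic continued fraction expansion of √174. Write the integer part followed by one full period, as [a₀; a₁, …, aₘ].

a₀ = ⌊√174⌋ = 13.
With m₀=0, d₀=1 and mₖ₊₁ = dₖaₖ − mₖ, dₖ₊₁ = (n − mₖ₊₁²)/dₖ, aₖ₊₁ = ⌊(a₀+mₖ₊₁)/dₖ₊₁⌋:
  k=1: m=13, d=5, a=5
  k=2: m=12, d=6, a=4
  k=3: m=12, d=5, a=5
  k=4: m=13, d=1, a=26
d=1 and a=2a₀=26 at k=4, so the next step gives (m, d) = (13, 5) again — its k=1 value — and the period has length 4.

[13; 5, 4, 5, 26]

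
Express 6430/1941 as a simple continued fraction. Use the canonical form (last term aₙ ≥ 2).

6430 = 3*1941 + 607
1941 = 3*607 + 120
607 = 5*120 + 7
120 = 17*7 + 1
7 = 7*1 + 0  (stop)
So 6430/1941 = [3; 3, 5, 17, 7].

[3; 3, 5, 17, 7]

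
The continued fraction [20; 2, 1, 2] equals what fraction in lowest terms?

163/8

Fold from the inside: start with 2/1.
  1 + 1/2 = 3/2
  2 + 2/3 = 8/3
  20 + 3/8 = 163/8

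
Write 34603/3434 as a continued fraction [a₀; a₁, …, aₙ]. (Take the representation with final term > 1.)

34603 = 10·3434 + 263
3434 = 13·263 + 15
263 = 17·15 + 8
15 = 1·8 + 7
8 = 1·7 + 1
7 = 7·1 + 0  (stop)
So 34603/3434 = [10; 13, 17, 1, 1, 7].

[10; 13, 17, 1, 1, 7]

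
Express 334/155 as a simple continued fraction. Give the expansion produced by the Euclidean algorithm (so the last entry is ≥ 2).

[2; 6, 2, 5, 2]

334 = 2*155 + 24
155 = 6*24 + 11
24 = 2*11 + 2
11 = 5*2 + 1
2 = 2*1 + 0  (stop)
So 334/155 = [2; 6, 2, 5, 2].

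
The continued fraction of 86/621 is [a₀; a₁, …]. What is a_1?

7

86 = 0·621 + 86   →  a_0 = 0
621 = 7·86 + 19   →  a_1 = 7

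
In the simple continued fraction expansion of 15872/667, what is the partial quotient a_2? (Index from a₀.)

3

15872 = 23·667 + 531   →  a_0 = 23
667 = 1·531 + 136   →  a_1 = 1
531 = 3·136 + 123   →  a_2 = 3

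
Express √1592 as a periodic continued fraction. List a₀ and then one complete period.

[39; 1, 8, 1, 78]

a₀ = ⌊√1592⌋ = 39.
With m₀=0, d₀=1 and mₖ₊₁ = dₖaₖ − mₖ, dₖ₊₁ = (n − mₖ₊₁²)/dₖ, aₖ₊₁ = ⌊(a₀+mₖ₊₁)/dₖ₊₁⌋:
  k=1: m=39, d=71, a=1
  k=2: m=32, d=8, a=8
  k=3: m=32, d=71, a=1
  k=4: m=39, d=1, a=78
d=1 and a=2a₀=78 at k=4, so the next step gives (m, d) = (39, 71) again — its k=1 value — and the period has length 4.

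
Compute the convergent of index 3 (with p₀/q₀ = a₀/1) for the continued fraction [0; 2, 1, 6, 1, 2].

Using pₖ = aₖpₖ₋₁ + pₖ₋₂, qₖ = aₖqₖ₋₁ + qₖ₋₂ (with p₋₁=1, p₋₂=0, q₋₁=0, q₋₂=1):
  k=0: a=0, p=0, q=1
  k=1: a=2, p=1, q=2
  k=2: a=1, p=1, q=3
  k=3: a=6, p=7, q=20

7/20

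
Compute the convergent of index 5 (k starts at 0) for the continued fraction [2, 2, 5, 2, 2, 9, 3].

Using pₖ = aₖpₖ₋₁ + pₖ₋₂, qₖ = aₖqₖ₋₁ + qₖ₋₂ (with p₋₁=1, p₋₂=0, q₋₁=0, q₋₂=1):
  k=0: a=2, p=2, q=1
  k=1: a=2, p=5, q=2
  k=2: a=5, p=27, q=11
  k=3: a=2, p=59, q=24
  k=4: a=2, p=145, q=59
  k=5: a=9, p=1364, q=555

1364/555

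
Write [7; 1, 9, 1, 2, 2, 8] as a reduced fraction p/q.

Fold from the inside: start with 8/1.
  2 + 1/8 = 17/8
  2 + 8/17 = 42/17
  1 + 17/42 = 59/42
  9 + 42/59 = 573/59
  1 + 59/573 = 632/573
  7 + 573/632 = 4997/632

4997/632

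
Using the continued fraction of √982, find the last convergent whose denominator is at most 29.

94/3

√982 = [31; 2, 1, 30, 1, 2, 62, …] (period length 6).
Convergents:
  p_0/q_0 = 31/1
  p_1/q_1 = 63/2
  p_2/q_2 = 94/3
  p_3/q_3 = 2883/92
q_2 = 3 ≤ 29 < 92 = q_3, so the answer is 94/3.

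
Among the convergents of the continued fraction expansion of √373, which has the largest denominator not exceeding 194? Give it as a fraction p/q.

√373 = [19; 3, 5, 5, 3, 38, …] (period length 5).
Convergents:
  p_0/q_0 = 19/1
  p_1/q_1 = 58/3
  p_2/q_2 = 309/16
  p_3/q_3 = 1603/83
  p_4/q_4 = 5118/265
q_3 = 83 ≤ 194 < 265 = q_4, so the answer is 1603/83.

1603/83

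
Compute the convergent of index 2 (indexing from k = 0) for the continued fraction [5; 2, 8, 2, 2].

93/17

Using pₖ = aₖpₖ₋₁ + pₖ₋₂, qₖ = aₖqₖ₋₁ + qₖ₋₂ (with p₋₁=1, p₋₂=0, q₋₁=0, q₋₂=1):
  k=0: a=5, p=5, q=1
  k=1: a=2, p=11, q=2
  k=2: a=8, p=93, q=17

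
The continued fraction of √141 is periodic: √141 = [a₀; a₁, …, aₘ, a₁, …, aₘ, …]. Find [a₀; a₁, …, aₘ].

[11; 1, 6, 1, 22]

a₀ = ⌊√141⌋ = 11.
With m₀=0, d₀=1 and mₖ₊₁ = dₖaₖ − mₖ, dₖ₊₁ = (n − mₖ₊₁²)/dₖ, aₖ₊₁ = ⌊(a₀+mₖ₊₁)/dₖ₊₁⌋:
  k=1: m=11, d=20, a=1
  k=2: m=9, d=3, a=6
  k=3: m=9, d=20, a=1
  k=4: m=11, d=1, a=22
d=1 and a=2a₀=22 at k=4, so the next step gives (m, d) = (11, 20) again — its k=1 value — and the period has length 4.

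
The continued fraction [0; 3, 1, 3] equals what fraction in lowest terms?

Using pₖ = aₖpₖ₋₁ + pₖ₋₂ and qₖ = aₖqₖ₋₁ + qₖ₋₂:
  k=0: a=0, p=0, q=1
  k=1: a=3, p=1, q=3
  k=2: a=1, p=1, q=4
  k=3: a=3, p=4, q=15

4/15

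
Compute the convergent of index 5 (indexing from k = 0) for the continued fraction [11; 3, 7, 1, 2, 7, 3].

5988/529

Using pₖ = aₖpₖ₋₁ + pₖ₋₂, qₖ = aₖqₖ₋₁ + qₖ₋₂ (with p₋₁=1, p₋₂=0, q₋₁=0, q₋₂=1):
  k=0: a=11, p=11, q=1
  k=1: a=3, p=34, q=3
  k=2: a=7, p=249, q=22
  k=3: a=1, p=283, q=25
  k=4: a=2, p=815, q=72
  k=5: a=7, p=5988, q=529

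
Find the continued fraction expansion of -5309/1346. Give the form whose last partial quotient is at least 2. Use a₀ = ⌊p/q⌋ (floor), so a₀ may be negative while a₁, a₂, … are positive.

-5309 = -4·1346 + 75
1346 = 17·75 + 71
75 = 1·71 + 4
71 = 17·4 + 3
4 = 1·3 + 1
3 = 3·1 + 0  (stop)
So -5309/1346 = [-4; 17, 1, 17, 1, 3].

[-4; 17, 1, 17, 1, 3]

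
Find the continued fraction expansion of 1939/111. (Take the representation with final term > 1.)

[17; 2, 7, 2, 3]

1939 = 17*111 + 52
111 = 2*52 + 7
52 = 7*7 + 3
7 = 2*3 + 1
3 = 3*1 + 0  (stop)
So 1939/111 = [17; 2, 7, 2, 3].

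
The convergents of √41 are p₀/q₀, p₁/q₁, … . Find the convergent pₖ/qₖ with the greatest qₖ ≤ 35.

√41 = [6; 2, 2, 12, …] (period length 3).
Convergents:
  p_0/q_0 = 6/1
  p_1/q_1 = 13/2
  p_2/q_2 = 32/5
  p_3/q_3 = 397/62
q_2 = 5 ≤ 35 < 62 = q_3, so the answer is 32/5.

32/5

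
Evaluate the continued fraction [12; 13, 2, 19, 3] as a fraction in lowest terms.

19379/1605

Fold from the inside: start with 3/1.
  19 + 1/3 = 58/3
  2 + 3/58 = 119/58
  13 + 58/119 = 1605/119
  12 + 119/1605 = 19379/1605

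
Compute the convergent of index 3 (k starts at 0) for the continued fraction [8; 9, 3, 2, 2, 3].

Using pₖ = aₖpₖ₋₁ + pₖ₋₂, qₖ = aₖqₖ₋₁ + qₖ₋₂ (with p₋₁=1, p₋₂=0, q₋₁=0, q₋₂=1):
  k=0: a=8, p=8, q=1
  k=1: a=9, p=73, q=9
  k=2: a=3, p=227, q=28
  k=3: a=2, p=527, q=65

527/65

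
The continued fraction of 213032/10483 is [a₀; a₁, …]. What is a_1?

3

213032 = 20·10483 + 3372   →  a_0 = 20
10483 = 3·3372 + 367   →  a_1 = 3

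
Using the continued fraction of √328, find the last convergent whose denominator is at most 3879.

√328 = [18; 9, 36, …] (period length 2).
Convergents:
  p_0/q_0 = 18/1
  p_1/q_1 = 163/9
  p_2/q_2 = 5886/325
  p_3/q_3 = 53137/2934
  p_4/q_4 = 1918818/105949
q_3 = 2934 ≤ 3879 < 105949 = q_4, so the answer is 53137/2934.

53137/2934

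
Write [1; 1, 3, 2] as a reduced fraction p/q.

Fold from the inside: start with 2/1.
  3 + 1/2 = 7/2
  1 + 2/7 = 9/7
  1 + 7/9 = 16/9

16/9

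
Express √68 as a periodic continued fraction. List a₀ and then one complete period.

a₀ = ⌊√68⌋ = 8.
With m₀=0, d₀=1 and mₖ₊₁ = dₖaₖ − mₖ, dₖ₊₁ = (n − mₖ₊₁²)/dₖ, aₖ₊₁ = ⌊(a₀+mₖ₊₁)/dₖ₊₁⌋:
  k=1: m=8, d=4, a=4
  k=2: m=8, d=1, a=16
d=1 and a=2a₀=16 at k=2, so the next step gives (m, d) = (8, 4) again — its k=1 value — and the period has length 2.

[8; 4, 16]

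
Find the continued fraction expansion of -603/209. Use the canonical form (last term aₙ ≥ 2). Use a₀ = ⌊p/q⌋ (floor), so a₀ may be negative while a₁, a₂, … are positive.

-603 = -3*209 + 24
209 = 8*24 + 17
24 = 1*17 + 7
17 = 2*7 + 3
7 = 2*3 + 1
3 = 3*1 + 0  (stop)
So -603/209 = [-3; 8, 1, 2, 2, 3].

[-3; 8, 1, 2, 2, 3]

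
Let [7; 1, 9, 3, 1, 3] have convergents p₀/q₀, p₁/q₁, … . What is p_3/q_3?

245/31

Using pₖ = aₖpₖ₋₁ + pₖ₋₂, qₖ = aₖqₖ₋₁ + qₖ₋₂ (with p₋₁=1, p₋₂=0, q₋₁=0, q₋₂=1):
  k=0: a=7, p=7, q=1
  k=1: a=1, p=8, q=1
  k=2: a=9, p=79, q=10
  k=3: a=3, p=245, q=31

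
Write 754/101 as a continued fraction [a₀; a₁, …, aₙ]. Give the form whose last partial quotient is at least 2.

754 = 7×101 + 47
101 = 2×47 + 7
47 = 6×7 + 5
7 = 1×5 + 2
5 = 2×2 + 1
2 = 2×1 + 0  (stop)
So 754/101 = [7; 2, 6, 1, 2, 2].

[7; 2, 6, 1, 2, 2]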